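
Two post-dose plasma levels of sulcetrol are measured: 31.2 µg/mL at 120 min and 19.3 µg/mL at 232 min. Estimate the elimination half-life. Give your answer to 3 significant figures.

162 minutes

k = ln(C₁/C₂) / (t₂ − t₁) = ln(31.2/19.3) / (232 − 120)
  = 0.4803 / 112.0 = 0.004289 min⁻¹
t½ = ln 2 / k = ln 2 / 0.004289 ≈ 162 minutes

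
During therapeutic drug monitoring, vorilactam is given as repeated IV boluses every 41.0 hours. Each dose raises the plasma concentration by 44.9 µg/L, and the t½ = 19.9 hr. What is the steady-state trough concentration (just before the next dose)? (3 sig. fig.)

k = ln 2 / 19.9 = 0.03483 hr⁻¹
Fraction remaining after one interval: e^(−kτ) = e^(−0.03483 × 41.0) = 0.2398
R = 1 / (1 − 0.2398) = 1.315
Css,max = 44.9 × 1.315 = 59.06 µg/L
Css,min = Css,max × e^(−kτ) = 59.06 × 0.2398 ≈ 14.2 µg/L

14.2 µg/L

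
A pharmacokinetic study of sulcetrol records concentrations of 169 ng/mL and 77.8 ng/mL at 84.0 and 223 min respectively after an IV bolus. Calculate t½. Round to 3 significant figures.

k = ln(C₁/C₂) / (t₂ − t₁) = ln(169/77.8) / (223 − 84.0)
  = 0.7758 / 139.0 = 0.005581 min⁻¹
t½ = ln 2 / k = ln 2 / 0.005581 ≈ 124 minutes

124 minutes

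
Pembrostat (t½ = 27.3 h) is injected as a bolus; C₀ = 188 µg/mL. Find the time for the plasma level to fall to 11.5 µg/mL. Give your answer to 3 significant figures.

110 hours

k = ln 2 / 27.3 = 0.02539 h⁻¹
C(t) = C₀ e^(−kt)  ⇒  t = ln(C₀/C) / k
t = ln(188/11.5) / 0.02539 = 2.794 / 0.02539 ≈ 110 hours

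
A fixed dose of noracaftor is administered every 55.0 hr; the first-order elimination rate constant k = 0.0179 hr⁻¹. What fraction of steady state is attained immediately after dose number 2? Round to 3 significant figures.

0.860

f_n = 1 − e^(−nkτ) = 1 − e^(−2 × 0.01790 × 55.0) = 1 − e^(−1.969) = 1 − 0.1396 ≈ 0.860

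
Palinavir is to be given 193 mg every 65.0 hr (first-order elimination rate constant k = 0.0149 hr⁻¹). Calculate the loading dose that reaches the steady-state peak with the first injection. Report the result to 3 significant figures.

311 mg

Accumulation ratio R = 1 / (1 − e^(−kτ)) = 1 / (1 − e^(−0.01490×65.0)) = 1 / (1 − 0.3797) = 1.612
Loading dose = maintenance dose × R = 193 × 1.612 ≈ 311 mg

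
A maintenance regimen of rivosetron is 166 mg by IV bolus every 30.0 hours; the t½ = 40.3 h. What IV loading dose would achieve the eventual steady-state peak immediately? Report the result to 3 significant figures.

k = ln 2 / 40.3 = 0.01720 h⁻¹
Accumulation ratio R = 1 / (1 − e^(−kτ)) = 1 / (1 − e^(−0.01720×30.0)) = 1 / (1 − 0.5969) = 2.481
Loading dose = maintenance dose × R = 166 × 2.481 ≈ 412 mg

412 mg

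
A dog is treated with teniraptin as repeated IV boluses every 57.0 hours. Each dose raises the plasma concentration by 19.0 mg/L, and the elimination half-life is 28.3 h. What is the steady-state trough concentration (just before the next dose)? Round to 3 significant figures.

6.25 mg/L

k = ln 2 / 28.3 = 0.02449 h⁻¹
Fraction remaining after one interval: e^(−kτ) = e^(−0.02449 × 57.0) = 0.2476
R = 1 / (1 − 0.2476) = 1.329
Css,max = 19.0 × 1.329 = 25.25 mg/L
Css,min = Css,max × e^(−kτ) = 25.25 × 0.2476 ≈ 6.25 mg/L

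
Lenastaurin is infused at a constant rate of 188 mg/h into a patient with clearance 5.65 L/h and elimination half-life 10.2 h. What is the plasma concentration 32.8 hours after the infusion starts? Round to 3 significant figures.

29.7 mg/L

Css = rate / CL = 188 / 5.65 = 33.27 mg/L
k = ln 2 / 10.2 = 0.06796 h⁻¹
C(t) = Css (1 − e^(−kt)) = 33.27 × (1 − e^(−2.229)) = 33.27 × 0.8924 ≈ 29.7 mg/L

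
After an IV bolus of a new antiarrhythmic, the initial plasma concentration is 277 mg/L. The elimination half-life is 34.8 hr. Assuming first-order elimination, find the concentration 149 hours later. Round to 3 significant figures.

14.2 mg/L

k = ln 2 / 34.8 = 0.01992 hr⁻¹
C(t) = C₀ e^(−kt) = 277 × e^(−0.01992 × 149) = 277 × e^(−2.968) = 277 × 0.05142 ≈ 14.2 mg/L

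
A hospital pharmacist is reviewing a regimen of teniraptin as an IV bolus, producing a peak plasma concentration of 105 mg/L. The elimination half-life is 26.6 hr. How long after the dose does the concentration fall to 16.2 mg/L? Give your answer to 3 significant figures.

k = ln 2 / 26.6 = 0.02606 hr⁻¹
C(t) = C₀ e^(−kt)  ⇒  t = ln(C₀/C) / k
t = ln(105/16.2) / 0.02606 = 1.869 / 0.02606 ≈ 71.7 hours

71.7 hours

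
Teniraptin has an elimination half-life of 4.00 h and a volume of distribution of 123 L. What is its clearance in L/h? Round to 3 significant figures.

21.3 L/h

k = ln 2 / t½ = ln 2 / 4.00 = 0.1733 h⁻¹
CL = k · V = 0.1733 × 123 ≈ 21.3 L/h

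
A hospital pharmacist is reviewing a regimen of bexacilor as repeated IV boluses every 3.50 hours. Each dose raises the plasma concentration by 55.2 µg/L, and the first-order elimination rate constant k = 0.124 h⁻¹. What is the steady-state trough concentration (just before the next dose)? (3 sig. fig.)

102 µg/L

Fraction remaining after one interval: e^(−kτ) = e^(−0.1240 × 3.50) = 0.6479
R = 1 / (1 − 0.6479) = 2.840
Css,max = 55.2 × 2.840 = 156.8 µg/L
Css,min = Css,max × e^(−kτ) = 156.8 × 0.6479 ≈ 102 µg/L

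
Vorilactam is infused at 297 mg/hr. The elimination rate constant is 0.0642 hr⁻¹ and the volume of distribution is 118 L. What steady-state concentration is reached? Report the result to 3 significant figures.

CL = k · V = 0.0642 × 118 = 7.576 L/hr
Css = rate / CL = 297 / 7.576 ≈ 39.2 µg/mL

39.2 µg/mL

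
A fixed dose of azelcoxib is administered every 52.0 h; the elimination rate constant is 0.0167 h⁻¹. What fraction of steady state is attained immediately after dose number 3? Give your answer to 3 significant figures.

0.926

f_n = 1 − e^(−nkτ) = 1 − e^(−3 × 0.01670 × 52.0) = 1 − e^(−2.605) = 1 − 0.07389 ≈ 0.926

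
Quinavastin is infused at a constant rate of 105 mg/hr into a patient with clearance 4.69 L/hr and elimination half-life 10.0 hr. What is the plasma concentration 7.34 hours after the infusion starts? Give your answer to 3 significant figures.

Css = rate / CL = 105 / 4.69 = 22.39 µg/mL
k = ln 2 / 10.0 = 0.06931 hr⁻¹
C(t) = Css (1 − e^(−kt)) = 22.39 × (1 − e^(−0.5088)) = 22.39 × 0.3988 ≈ 8.93 µg/mL

8.93 µg/mL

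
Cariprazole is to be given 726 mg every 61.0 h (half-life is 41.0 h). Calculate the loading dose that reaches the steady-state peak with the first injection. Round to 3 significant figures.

1130 mg

k = ln 2 / 41.0 = 0.01691 h⁻¹
Accumulation ratio R = 1 / (1 − e^(−kτ)) = 1 / (1 − e^(−0.01691×61.0)) = 1 / (1 − 0.3566) = 1.554
Loading dose = maintenance dose × R = 726 × 1.554 ≈ 1130 mg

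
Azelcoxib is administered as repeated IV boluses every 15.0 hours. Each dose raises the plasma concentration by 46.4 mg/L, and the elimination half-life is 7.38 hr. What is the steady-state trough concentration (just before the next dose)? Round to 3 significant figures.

15.0 mg/L

k = ln 2 / 7.38 = 0.09392 hr⁻¹
Fraction remaining after one interval: e^(−kτ) = e^(−0.09392 × 15.0) = 0.2444
R = 1 / (1 − 0.2444) = 1.324
Css,max = 46.4 × 1.324 = 61.41 mg/L
Css,min = Css,max × e^(−kτ) = 61.41 × 0.2444 ≈ 15.0 mg/L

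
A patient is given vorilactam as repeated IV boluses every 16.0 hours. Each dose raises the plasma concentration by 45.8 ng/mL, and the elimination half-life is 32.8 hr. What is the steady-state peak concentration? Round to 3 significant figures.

k = ln 2 / 32.8 = 0.02113 hr⁻¹
Fraction remaining after one interval: e^(−kτ) = e^(−0.02113 × 16.0) = 0.7131
R = 1 / (1 − 0.7131) = 3.486
Css,max = 45.8 × 3.486 ≈ 160 ng/mL

160 ng/mL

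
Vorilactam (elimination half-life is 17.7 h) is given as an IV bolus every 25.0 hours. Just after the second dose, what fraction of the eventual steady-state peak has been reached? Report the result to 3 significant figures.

k = ln 2 / 17.7 = 0.03916 h⁻¹
f_n = 1 − e^(−nkτ) = 1 − e^(−2 × 0.03916 × 25.0) = 1 − e^(−1.958) = 1 − 0.1411 ≈ 0.859

0.859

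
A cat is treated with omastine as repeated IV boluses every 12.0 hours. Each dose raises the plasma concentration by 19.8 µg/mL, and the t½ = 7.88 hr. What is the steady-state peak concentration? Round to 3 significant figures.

30.4 µg/mL

k = ln 2 / 7.88 = 0.08796 hr⁻¹
Fraction remaining after one interval: e^(−kτ) = e^(−0.08796 × 12.0) = 0.3480
R = 1 / (1 − 0.3480) = 1.534
Css,max = 19.8 × 1.534 ≈ 30.4 µg/mL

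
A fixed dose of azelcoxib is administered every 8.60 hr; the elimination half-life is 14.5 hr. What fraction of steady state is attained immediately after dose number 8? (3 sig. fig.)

0.963

k = ln 2 / 14.5 = 0.04780 hr⁻¹
f_n = 1 − e^(−nkτ) = 1 − e^(−8 × 0.04780 × 8.60) = 1 − e^(−3.289) = 1 − 0.03730 ≈ 0.963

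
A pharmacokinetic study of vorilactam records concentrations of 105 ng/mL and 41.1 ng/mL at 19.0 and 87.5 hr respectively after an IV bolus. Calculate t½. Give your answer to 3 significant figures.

k = ln(C₁/C₂) / (t₂ − t₁) = ln(105/41.1) / (87.5 − 19.0)
  = 0.9380 / 68.50 = 0.01369 hr⁻¹
t½ = ln 2 / k = ln 2 / 0.01369 ≈ 50.6 hours

50.6 hours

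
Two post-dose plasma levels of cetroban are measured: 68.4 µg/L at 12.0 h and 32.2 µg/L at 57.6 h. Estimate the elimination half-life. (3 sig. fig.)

k = ln(C₁/C₂) / (t₂ − t₁) = ln(68.4/32.2) / (57.6 − 12.0)
  = 0.7534 / 45.60 = 0.01652 h⁻¹
t½ = ln 2 / k = ln 2 / 0.01652 ≈ 42.0 hours

42.0 hours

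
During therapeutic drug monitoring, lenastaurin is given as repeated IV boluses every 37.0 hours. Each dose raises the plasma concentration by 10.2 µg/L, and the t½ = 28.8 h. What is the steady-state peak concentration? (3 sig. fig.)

k = ln 2 / 28.8 = 0.02407 h⁻¹
Fraction remaining after one interval: e^(−kτ) = e^(−0.02407 × 37.0) = 0.4104
R = 1 / (1 − 0.4104) = 1.696
Css,max = 10.2 × 1.696 ≈ 17.3 µg/L

17.3 µg/L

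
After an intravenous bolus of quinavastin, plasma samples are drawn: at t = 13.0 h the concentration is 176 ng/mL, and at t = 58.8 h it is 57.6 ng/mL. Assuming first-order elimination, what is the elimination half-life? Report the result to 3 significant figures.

28.4 hours

k = ln(C₁/C₂) / (t₂ − t₁) = ln(176/57.6) / (58.8 − 13.0)
  = 1.117 / 45.80 = 0.02439 h⁻¹
t½ = ln 2 / k = ln 2 / 0.02439 ≈ 28.4 hours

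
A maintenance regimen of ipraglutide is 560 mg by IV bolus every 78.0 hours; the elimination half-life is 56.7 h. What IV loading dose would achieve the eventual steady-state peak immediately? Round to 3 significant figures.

911 mg

k = ln 2 / 56.7 = 0.01222 h⁻¹
Accumulation ratio R = 1 / (1 − e^(−kτ)) = 1 / (1 − e^(−0.01222×78.0)) = 1 / (1 − 0.3854) = 1.627
Loading dose = maintenance dose × R = 560 × 1.627 ≈ 911 mg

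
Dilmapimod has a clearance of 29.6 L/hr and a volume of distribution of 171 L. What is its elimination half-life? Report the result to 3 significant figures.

4.00 hours

k = CL / V = 29.6 / 171 = 0.1731 hr⁻¹
t½ = ln 2 / k = ln 2 / 0.1731 ≈ 4.00 hours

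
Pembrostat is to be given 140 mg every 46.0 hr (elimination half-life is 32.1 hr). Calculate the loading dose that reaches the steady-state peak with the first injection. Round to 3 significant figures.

222 mg

k = ln 2 / 32.1 = 0.02159 hr⁻¹
Accumulation ratio R = 1 / (1 − e^(−kτ)) = 1 / (1 − e^(−0.02159×46.0)) = 1 / (1 − 0.3704) = 1.588
Loading dose = maintenance dose × R = 140 × 1.588 ≈ 222 mg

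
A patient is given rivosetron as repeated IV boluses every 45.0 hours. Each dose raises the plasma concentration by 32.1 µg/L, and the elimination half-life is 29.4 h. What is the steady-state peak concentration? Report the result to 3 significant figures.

49.1 µg/L

k = ln 2 / 29.4 = 0.02358 h⁻¹
Fraction remaining after one interval: e^(−kτ) = e^(−0.02358 × 45.0) = 0.3461
R = 1 / (1 − 0.3461) = 1.529
Css,max = 32.1 × 1.529 ≈ 49.1 µg/L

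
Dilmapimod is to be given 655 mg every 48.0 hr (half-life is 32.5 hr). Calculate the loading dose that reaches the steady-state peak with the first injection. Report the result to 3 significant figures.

1020 mg

k = ln 2 / 32.5 = 0.02133 hr⁻¹
Accumulation ratio R = 1 / (1 − e^(−kτ)) = 1 / (1 − e^(−0.02133×48.0)) = 1 / (1 − 0.3593) = 1.561
Loading dose = maintenance dose × R = 655 × 1.561 ≈ 1020 mg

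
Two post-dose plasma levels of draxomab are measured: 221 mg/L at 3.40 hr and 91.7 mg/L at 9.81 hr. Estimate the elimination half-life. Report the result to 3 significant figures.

5.05 hours

k = ln(C₁/C₂) / (t₂ − t₁) = ln(221/91.7) / (9.81 − 3.40)
  = 0.8796 / 6.410 = 0.1372 hr⁻¹
t½ = ln 2 / k = ln 2 / 0.1372 ≈ 5.05 hours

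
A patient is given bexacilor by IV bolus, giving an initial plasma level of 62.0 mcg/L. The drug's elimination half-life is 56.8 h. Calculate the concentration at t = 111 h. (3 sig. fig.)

k = ln 2 / 56.8 = 0.01220 h⁻¹
C(t) = C₀ e^(−kt) = 62.0 × e^(−0.01220 × 111) = 62.0 × e^(−1.355) = 62.0 × 0.2581 ≈ 16.0 mcg/L

16.0 mcg/L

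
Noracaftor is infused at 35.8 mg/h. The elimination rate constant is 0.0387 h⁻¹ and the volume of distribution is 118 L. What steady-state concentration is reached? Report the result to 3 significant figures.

CL = k · V = 0.0387 × 118 = 4.567 L/h
Css = rate / CL = 35.8 / 4.567 ≈ 7.84 µg/mL

7.84 µg/mL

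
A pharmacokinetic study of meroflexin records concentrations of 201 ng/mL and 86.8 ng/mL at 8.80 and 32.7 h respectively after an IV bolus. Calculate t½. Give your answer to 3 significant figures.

k = ln(C₁/C₂) / (t₂ − t₁) = ln(201/86.8) / (32.7 − 8.80)
  = 0.8397 / 23.90 = 0.03513 h⁻¹
t½ = ln 2 / k = ln 2 / 0.03513 ≈ 19.7 hours

19.7 hours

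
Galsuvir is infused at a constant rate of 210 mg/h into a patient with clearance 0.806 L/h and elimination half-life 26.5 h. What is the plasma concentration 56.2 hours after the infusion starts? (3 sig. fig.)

Css = rate / CL = 210 / 0.806 = 260.5 µg/mL
k = ln 2 / 26.5 = 0.02616 h⁻¹
C(t) = Css (1 − e^(−kt)) = 260.5 × (1 − e^(−1.470)) = 260.5 × 0.7701 ≈ 201 µg/mL

201 µg/mL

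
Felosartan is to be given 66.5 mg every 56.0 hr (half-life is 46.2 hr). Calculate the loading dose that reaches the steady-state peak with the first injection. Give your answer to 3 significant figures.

k = ln 2 / 46.2 = 0.01500 hr⁻¹
Accumulation ratio R = 1 / (1 − e^(−kτ)) = 1 / (1 − e^(−0.01500×56.0)) = 1 / (1 − 0.4316) = 1.759
Loading dose = maintenance dose × R = 66.5 × 1.759 ≈ 117 mg

117 mg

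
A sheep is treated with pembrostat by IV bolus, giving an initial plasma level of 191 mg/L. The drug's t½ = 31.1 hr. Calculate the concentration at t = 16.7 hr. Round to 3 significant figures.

132 mg/L

k = ln 2 / 31.1 = 0.02229 hr⁻¹
16.7 hr is 0.5370 half-lives, so C = 191 × (1/2)^0.5370 = 191 × 0.6892 ≈ 132 mg/L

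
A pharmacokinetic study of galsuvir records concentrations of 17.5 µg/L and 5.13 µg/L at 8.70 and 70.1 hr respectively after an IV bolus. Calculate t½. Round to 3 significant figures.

34.7 hours

k = ln(C₁/C₂) / (t₂ − t₁) = ln(17.5/5.13) / (70.1 − 8.70)
  = 1.227 / 61.40 = 0.01999 hr⁻¹
t½ = ln 2 / k = ln 2 / 0.01999 ≈ 34.7 hours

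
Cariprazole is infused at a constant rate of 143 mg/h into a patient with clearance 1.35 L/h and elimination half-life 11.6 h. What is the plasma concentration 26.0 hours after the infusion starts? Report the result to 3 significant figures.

Css = rate / CL = 143 / 1.35 = 105.9 µg/mL
k = ln 2 / 11.6 = 0.05975 h⁻¹
C(t) = Css (1 − e^(−kt)) = 105.9 × (1 − e^(−1.554)) = 105.9 × 0.7885 ≈ 83.5 µg/mL

83.5 µg/mL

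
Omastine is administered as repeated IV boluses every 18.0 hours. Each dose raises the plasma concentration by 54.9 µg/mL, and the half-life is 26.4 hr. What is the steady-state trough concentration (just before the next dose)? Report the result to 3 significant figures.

90.9 µg/mL

k = ln 2 / 26.4 = 0.02626 hr⁻¹
Fraction remaining after one interval: e^(−kτ) = e^(−0.02626 × 18.0) = 0.6234
R = 1 / (1 − 0.6234) = 2.655
Css,max = 54.9 × 2.655 = 145.8 µg/mL
Css,min = Css,max × e^(−kτ) = 145.8 × 0.6234 ≈ 90.9 µg/mL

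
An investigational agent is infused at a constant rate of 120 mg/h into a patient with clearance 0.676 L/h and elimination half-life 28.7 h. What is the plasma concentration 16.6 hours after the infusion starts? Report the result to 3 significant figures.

58.6 mg/L

Css = rate / CL = 120 / 0.676 = 177.5 mg/L
k = ln 2 / 28.7 = 0.02415 h⁻¹
C(t) = Css (1 − e^(−kt)) = 177.5 × (1 − e^(−0.4009)) = 177.5 × 0.3303 ≈ 58.6 mg/L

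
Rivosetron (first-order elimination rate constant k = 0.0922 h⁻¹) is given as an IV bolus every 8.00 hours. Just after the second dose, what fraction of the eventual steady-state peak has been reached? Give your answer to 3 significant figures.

f_n = 1 − e^(−nkτ) = 1 − e^(−2 × 0.09220 × 8.00) = 1 − e^(−1.475) = 1 − 0.2287 ≈ 0.771

0.771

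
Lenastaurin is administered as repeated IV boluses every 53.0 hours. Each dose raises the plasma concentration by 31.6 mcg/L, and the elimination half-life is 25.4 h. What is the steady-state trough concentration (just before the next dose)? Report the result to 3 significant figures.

k = ln 2 / 25.4 = 0.02729 h⁻¹
Fraction remaining after one interval: e^(−kτ) = e^(−0.02729 × 53.0) = 0.2354
R = 1 / (1 − 0.2354) = 1.308
Css,max = 31.6 × 1.308 = 41.33 mcg/L
Css,min = Css,max × e^(−kτ) = 41.33 × 0.2354 ≈ 9.73 mcg/L

9.73 mcg/L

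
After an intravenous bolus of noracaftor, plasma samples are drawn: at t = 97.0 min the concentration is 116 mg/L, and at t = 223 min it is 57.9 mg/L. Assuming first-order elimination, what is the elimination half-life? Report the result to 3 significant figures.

k = ln(C₁/C₂) / (t₂ − t₁) = ln(116/57.9) / (223 − 97.0)
  = 0.6949 / 126.0 = 0.005515 min⁻¹
t½ = ln 2 / k = ln 2 / 0.005515 ≈ 126 minutes

126 minutes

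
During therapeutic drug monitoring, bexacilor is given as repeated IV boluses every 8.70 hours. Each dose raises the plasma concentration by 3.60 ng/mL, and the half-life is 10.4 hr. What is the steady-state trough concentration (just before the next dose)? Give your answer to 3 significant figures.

k = ln 2 / 10.4 = 0.06665 hr⁻¹
Fraction remaining after one interval: e^(−kτ) = e^(−0.06665 × 8.70) = 0.5600
R = 1 / (1 − 0.5600) = 2.273
Css,max = 3.60 × 2.273 = 8.182 ng/mL
Css,min = Css,max × e^(−kτ) = 8.182 × 0.5600 ≈ 4.58 ng/mL

4.58 ng/mL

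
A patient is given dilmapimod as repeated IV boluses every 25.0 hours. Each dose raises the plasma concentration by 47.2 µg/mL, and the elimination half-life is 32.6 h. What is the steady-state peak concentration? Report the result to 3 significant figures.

k = ln 2 / 32.6 = 0.02126 h⁻¹
Fraction remaining after one interval: e^(−kτ) = e^(−0.02126 × 25.0) = 0.5877
R = 1 / (1 − 0.5877) = 2.425
Css,max = 47.2 × 2.425 ≈ 114 µg/mL

114 µg/mL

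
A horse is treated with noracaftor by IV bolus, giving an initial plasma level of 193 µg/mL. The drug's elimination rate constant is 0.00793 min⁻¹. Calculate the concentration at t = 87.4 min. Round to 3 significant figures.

96.5 µg/mL

C(t) = C₀ e^(−kt) = 193 × e^(−0.007930 × 87.4) = 193 × e^(−0.6931) = 193 × 0.5000 ≈ 96.5 µg/mL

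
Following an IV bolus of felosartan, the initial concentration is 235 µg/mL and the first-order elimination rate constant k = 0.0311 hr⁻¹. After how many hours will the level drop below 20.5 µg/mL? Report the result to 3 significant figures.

78.4 hours

C(t) = C₀ e^(−kt)  ⇒  t = ln(C₀/C) / k
t = ln(235/20.5) / 0.03110 = 2.439 / 0.03110 ≈ 78.4 hours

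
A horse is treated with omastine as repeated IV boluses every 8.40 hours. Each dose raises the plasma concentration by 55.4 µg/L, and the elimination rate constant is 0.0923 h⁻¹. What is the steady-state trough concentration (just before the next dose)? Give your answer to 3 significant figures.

Fraction remaining after one interval: e^(−kτ) = e^(−0.09230 × 8.40) = 0.4606
R = 1 / (1 − 0.4606) = 1.854
Css,max = 55.4 × 1.854 = 102.7 µg/L
Css,min = Css,max × e^(−kτ) = 102.7 × 0.4606 ≈ 47.3 µg/L

47.3 µg/L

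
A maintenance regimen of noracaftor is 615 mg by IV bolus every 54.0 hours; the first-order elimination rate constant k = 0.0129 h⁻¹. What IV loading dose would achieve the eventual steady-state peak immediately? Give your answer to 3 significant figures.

1230 mg

Accumulation ratio R = 1 / (1 − e^(−kτ)) = 1 / (1 − e^(−0.01290×54.0)) = 1 / (1 − 0.4983) = 1.993
Loading dose = maintenance dose × R = 615 × 1.993 ≈ 1230 mg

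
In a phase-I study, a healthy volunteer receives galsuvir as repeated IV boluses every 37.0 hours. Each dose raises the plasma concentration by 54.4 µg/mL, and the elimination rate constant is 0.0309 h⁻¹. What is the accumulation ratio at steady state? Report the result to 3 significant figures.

1.47

Fraction remaining after one interval: e^(−kτ) = e^(−0.03090 × 37.0) = 0.3188
R = 1 / (1 − 0.3188) = 1 / 0.6812 ≈ 1.47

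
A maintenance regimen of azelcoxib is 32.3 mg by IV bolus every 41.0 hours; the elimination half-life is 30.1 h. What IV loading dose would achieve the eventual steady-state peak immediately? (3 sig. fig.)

k = ln 2 / 30.1 = 0.02303 h⁻¹
Accumulation ratio R = 1 / (1 − e^(−kτ)) = 1 / (1 − e^(−0.02303×41.0)) = 1 / (1 − 0.3890) = 1.637
Loading dose = maintenance dose × R = 32.3 × 1.637 ≈ 52.9 mg

52.9 mg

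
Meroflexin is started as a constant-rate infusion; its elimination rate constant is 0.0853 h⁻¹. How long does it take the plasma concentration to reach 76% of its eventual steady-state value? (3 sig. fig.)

16.7 hours

f = 1 − e^(−kt)  ⇒  t = −ln(1 − f) / k
t = −ln(1 − 0.76) / 0.08530 = 1.427 / 0.08530 ≈ 16.7 hours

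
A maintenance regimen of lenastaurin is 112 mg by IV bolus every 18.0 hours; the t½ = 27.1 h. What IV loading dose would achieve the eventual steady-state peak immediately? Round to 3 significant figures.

304 mg

k = ln 2 / 27.1 = 0.02558 h⁻¹
Accumulation ratio R = 1 / (1 − e^(−kτ)) = 1 / (1 − e^(−0.02558×18.0)) = 1 / (1 − 0.6310) = 2.710
Loading dose = maintenance dose × R = 112 × 2.710 ≈ 304 mg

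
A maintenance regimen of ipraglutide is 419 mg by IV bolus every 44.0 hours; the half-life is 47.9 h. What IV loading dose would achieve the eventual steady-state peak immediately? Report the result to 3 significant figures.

890 mg

k = ln 2 / 47.9 = 0.01447 h⁻¹
Accumulation ratio R = 1 / (1 − e^(−kτ)) = 1 / (1 − e^(−0.01447×44.0)) = 1 / (1 − 0.5290) = 2.123
Loading dose = maintenance dose × R = 419 × 2.123 ≈ 890 mg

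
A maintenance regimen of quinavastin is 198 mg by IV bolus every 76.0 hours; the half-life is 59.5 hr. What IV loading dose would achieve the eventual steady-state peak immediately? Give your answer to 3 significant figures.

k = ln 2 / 59.5 = 0.01165 hr⁻¹
Accumulation ratio R = 1 / (1 − e^(−kτ)) = 1 / (1 − e^(−0.01165×76.0)) = 1 / (1 − 0.4126) = 1.702
Loading dose = maintenance dose × R = 198 × 1.702 ≈ 337 mg

337 mg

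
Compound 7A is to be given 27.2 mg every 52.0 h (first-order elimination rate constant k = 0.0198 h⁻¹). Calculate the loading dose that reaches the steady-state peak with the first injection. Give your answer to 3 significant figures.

42.3 mg

Accumulation ratio R = 1 / (1 − e^(−kτ)) = 1 / (1 − e^(−0.01980×52.0)) = 1 / (1 − 0.3571) = 1.556
Loading dose = maintenance dose × R = 27.2 × 1.556 ≈ 42.3 mg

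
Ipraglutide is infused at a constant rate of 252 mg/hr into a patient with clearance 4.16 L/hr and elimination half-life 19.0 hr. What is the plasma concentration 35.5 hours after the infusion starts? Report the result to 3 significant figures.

Css = rate / CL = 252 / 4.16 = 60.58 µg/mL
k = ln 2 / 19.0 = 0.03648 hr⁻¹
C(t) = Css (1 − e^(−kt)) = 60.58 × (1 − e^(−1.295)) = 60.58 × 0.7261 ≈ 44.0 µg/mL

44.0 µg/mL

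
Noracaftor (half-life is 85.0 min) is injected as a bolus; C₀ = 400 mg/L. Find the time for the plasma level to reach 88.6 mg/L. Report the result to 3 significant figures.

k = ln 2 / 85.0 = 0.008155 min⁻¹
C(t) = C₀ e^(−kt)  ⇒  t = ln(C₀/C) / k
t = ln(400/88.6) / 0.008155 = 1.507 / 0.008155 ≈ 185 minutes

185 minutes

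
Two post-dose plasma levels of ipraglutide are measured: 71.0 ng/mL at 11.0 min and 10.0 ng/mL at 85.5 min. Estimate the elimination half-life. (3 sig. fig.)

k = ln(C₁/C₂) / (t₂ − t₁) = ln(71.0/10.0) / (85.5 − 11.0)
  = 1.960 / 74.50 = 0.02631 min⁻¹
t½ = ln 2 / k = ln 2 / 0.02631 ≈ 26.3 minutes

26.3 minutes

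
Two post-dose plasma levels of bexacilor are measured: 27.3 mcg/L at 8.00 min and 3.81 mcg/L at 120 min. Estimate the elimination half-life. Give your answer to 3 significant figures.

k = ln(C₁/C₂) / (t₂ − t₁) = ln(27.3/3.81) / (120 − 8.00)
  = 1.969 / 112.0 = 0.01758 min⁻¹
t½ = ln 2 / k = ln 2 / 0.01758 ≈ 39.4 minutes

39.4 minutes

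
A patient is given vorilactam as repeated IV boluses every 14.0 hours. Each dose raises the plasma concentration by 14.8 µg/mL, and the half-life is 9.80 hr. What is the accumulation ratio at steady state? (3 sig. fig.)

1.59

k = ln 2 / 9.80 = 0.07073 hr⁻¹
Fraction remaining after one interval: e^(−kτ) = e^(−0.07073 × 14.0) = 0.3715
R = 1 / (1 − 0.3715) = 1 / 0.6285 ≈ 1.59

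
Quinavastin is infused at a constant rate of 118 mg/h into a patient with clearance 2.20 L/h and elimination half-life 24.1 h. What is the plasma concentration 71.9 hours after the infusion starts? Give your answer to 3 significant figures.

46.9 µg/mL

Css = rate / CL = 118 / 2.20 = 53.64 µg/mL
k = ln 2 / 24.1 = 0.02876 h⁻¹
C(t) = Css (1 − e^(−kt)) = 53.64 × (1 − e^(−2.068)) = 53.64 × 0.8736 ≈ 46.9 µg/mL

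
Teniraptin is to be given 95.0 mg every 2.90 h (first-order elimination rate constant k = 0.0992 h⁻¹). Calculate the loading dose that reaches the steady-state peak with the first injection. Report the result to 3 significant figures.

380 mg

Accumulation ratio R = 1 / (1 − e^(−kτ)) = 1 / (1 − e^(−0.09920×2.90)) = 1 / (1 − 0.7500) = 4.000
Loading dose = maintenance dose × R = 95.0 × 4.000 ≈ 380 mg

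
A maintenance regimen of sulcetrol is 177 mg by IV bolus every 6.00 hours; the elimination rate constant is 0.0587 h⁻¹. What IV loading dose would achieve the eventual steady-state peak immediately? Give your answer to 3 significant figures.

596 mg

Accumulation ratio R = 1 / (1 − e^(−kτ)) = 1 / (1 − e^(−0.05870×6.00)) = 1 / (1 − 0.7031) = 3.369
Loading dose = maintenance dose × R = 177 × 3.369 ≈ 596 mg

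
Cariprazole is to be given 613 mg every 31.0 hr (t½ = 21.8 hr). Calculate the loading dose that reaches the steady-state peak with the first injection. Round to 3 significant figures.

k = ln 2 / 21.8 = 0.03180 hr⁻¹
Accumulation ratio R = 1 / (1 − e^(−kτ)) = 1 / (1 − e^(−0.03180×31.0)) = 1 / (1 − 0.3732) = 1.595
Loading dose = maintenance dose × R = 613 × 1.595 ≈ 978 mg

978 mg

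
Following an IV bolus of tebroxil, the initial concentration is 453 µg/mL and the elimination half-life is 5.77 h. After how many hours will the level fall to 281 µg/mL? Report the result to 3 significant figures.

3.98 hours

k = ln 2 / 5.77 = 0.1201 h⁻¹
C(t) = C₀ e^(−kt)  ⇒  t = ln(C₀/C) / k
t = ln(453/281) / 0.1201 = 0.4775 / 0.1201 ≈ 3.98 hours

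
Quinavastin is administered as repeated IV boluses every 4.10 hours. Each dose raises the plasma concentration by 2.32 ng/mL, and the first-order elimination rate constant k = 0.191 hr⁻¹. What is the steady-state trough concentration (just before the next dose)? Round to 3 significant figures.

Fraction remaining after one interval: e^(−kτ) = e^(−0.1910 × 4.10) = 0.4570
R = 1 / (1 − 0.4570) = 1.842
Css,max = 2.32 × 1.842 = 4.272 ng/mL
Css,min = Css,max × e^(−kτ) = 4.272 × 0.4570 ≈ 1.95 ng/mL

1.95 ng/mL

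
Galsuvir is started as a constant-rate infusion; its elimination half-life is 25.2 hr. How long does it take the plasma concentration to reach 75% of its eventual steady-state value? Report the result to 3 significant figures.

50.4 hours

k = ln 2 / 25.2 = 0.02751 hr⁻¹
f = 1 − e^(−kt)  ⇒  t = −ln(1 − f) / k
t = −ln(1 − 0.75) / 0.02751 = 1.386 / 0.02751 ≈ 50.4 hours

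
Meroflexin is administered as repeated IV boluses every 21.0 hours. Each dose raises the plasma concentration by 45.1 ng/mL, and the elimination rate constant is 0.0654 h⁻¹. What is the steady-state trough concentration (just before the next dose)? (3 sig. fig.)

15.3 ng/mL

Fraction remaining after one interval: e^(−kτ) = e^(−0.06540 × 21.0) = 0.2532
R = 1 / (1 − 0.2532) = 1.339
Css,max = 45.1 × 1.339 = 60.39 ng/mL
Css,min = Css,max × e^(−kτ) = 60.39 × 0.2532 ≈ 15.3 ng/mL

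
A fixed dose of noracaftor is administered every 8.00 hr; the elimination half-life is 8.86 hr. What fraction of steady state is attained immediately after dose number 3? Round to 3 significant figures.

k = ln 2 / 8.86 = 0.07823 hr⁻¹
f_n = 1 − e^(−nkτ) = 1 − e^(−3 × 0.07823 × 8.00) = 1 − e^(−1.878) = 1 − 0.1530 ≈ 0.847

0.847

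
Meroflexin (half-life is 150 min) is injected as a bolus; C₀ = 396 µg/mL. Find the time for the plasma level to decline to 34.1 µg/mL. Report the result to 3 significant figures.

k = ln 2 / 150 = 0.004621 min⁻¹
C(t) = C₀ e^(−kt)  ⇒  t = ln(C₀/C) / k
t = ln(396/34.1) / 0.004621 = 2.452 / 0.004621 ≈ 531 minutes

531 minutes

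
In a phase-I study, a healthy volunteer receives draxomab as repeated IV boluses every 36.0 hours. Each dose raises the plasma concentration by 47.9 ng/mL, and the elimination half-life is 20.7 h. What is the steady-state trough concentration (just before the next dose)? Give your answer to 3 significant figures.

k = ln 2 / 20.7 = 0.03349 h⁻¹
Fraction remaining after one interval: e^(−kτ) = e^(−0.03349 × 36.0) = 0.2996
R = 1 / (1 − 0.2996) = 1.428
Css,max = 47.9 × 1.428 = 68.38 ng/mL
Css,min = Css,max × e^(−kτ) = 68.38 × 0.2996 ≈ 20.5 ng/mL

20.5 ng/mL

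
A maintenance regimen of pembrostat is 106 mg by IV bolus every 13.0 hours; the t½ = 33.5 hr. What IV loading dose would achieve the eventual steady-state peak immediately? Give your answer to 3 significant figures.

449 mg

k = ln 2 / 33.5 = 0.02069 hr⁻¹
Accumulation ratio R = 1 / (1 − e^(−kτ)) = 1 / (1 − e^(−0.02069×13.0)) = 1 / (1 − 0.7642) = 4.240
Loading dose = maintenance dose × R = 106 × 4.240 ≈ 449 mg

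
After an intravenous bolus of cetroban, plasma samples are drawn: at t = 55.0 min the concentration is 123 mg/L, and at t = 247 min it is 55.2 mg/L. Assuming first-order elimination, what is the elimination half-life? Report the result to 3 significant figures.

166 minutes

k = ln(C₁/C₂) / (t₂ − t₁) = ln(123/55.2) / (247 − 55.0)
  = 0.8012 / 192.0 = 0.004173 min⁻¹
t½ = ln 2 / k = ln 2 / 0.004173 ≈ 166 minutes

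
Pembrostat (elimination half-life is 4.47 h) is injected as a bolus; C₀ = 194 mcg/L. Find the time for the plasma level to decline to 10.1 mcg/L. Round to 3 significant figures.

19.1 hours

k = ln 2 / 4.47 = 0.1551 h⁻¹
C(t) = C₀ e^(−kt)  ⇒  t = ln(C₀/C) / k
t = ln(194/10.1) / 0.1551 = 2.955 / 0.1551 ≈ 19.1 hours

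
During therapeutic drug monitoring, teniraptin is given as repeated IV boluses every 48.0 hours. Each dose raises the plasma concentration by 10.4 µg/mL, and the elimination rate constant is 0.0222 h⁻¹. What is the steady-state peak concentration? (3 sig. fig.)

Fraction remaining after one interval: e^(−kτ) = e^(−0.02220 × 48.0) = 0.3445
R = 1 / (1 − 0.3445) = 1.526
Css,max = 10.4 × 1.526 ≈ 15.9 µg/mL

15.9 µg/mL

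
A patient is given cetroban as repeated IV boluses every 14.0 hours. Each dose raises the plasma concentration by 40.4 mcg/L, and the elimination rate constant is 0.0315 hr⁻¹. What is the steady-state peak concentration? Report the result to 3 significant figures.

Fraction remaining after one interval: e^(−kτ) = e^(−0.03150 × 14.0) = 0.6434
R = 1 / (1 − 0.6434) = 2.804
Css,max = 40.4 × 2.804 ≈ 113 mcg/L

113 mcg/L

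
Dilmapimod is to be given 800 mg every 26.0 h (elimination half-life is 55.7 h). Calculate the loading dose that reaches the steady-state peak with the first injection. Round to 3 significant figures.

2890 mg

k = ln 2 / 55.7 = 0.01244 h⁻¹
Accumulation ratio R = 1 / (1 − e^(−kτ)) = 1 / (1 − e^(−0.01244×26.0)) = 1 / (1 − 0.7236) = 3.618
Loading dose = maintenance dose × R = 800 × 3.618 ≈ 2890 mg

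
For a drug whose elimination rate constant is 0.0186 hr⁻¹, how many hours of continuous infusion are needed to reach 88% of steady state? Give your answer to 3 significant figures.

114 hours

f = 1 − e^(−kt)  ⇒  t = −ln(1 − f) / k
t = −ln(1 − 0.88) / 0.01860 = 2.120 / 0.01860 ≈ 114 hours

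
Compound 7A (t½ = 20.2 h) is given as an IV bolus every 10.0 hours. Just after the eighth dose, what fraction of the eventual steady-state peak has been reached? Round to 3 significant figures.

0.936

k = ln 2 / 20.2 = 0.03431 h⁻¹
f_n = 1 − e^(−nkτ) = 1 − e^(−8 × 0.03431 × 10.0) = 1 − e^(−2.745) = 1 − 0.06424 ≈ 0.936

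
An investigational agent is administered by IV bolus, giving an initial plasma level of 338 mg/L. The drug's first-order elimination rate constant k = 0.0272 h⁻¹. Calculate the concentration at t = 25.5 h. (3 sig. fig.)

169 mg/L

C(t) = C₀ e^(−kt) = 338 × e^(−0.02720 × 25.5) = 338 × e^(−0.6936) = 338 × 0.4998 ≈ 169 mg/L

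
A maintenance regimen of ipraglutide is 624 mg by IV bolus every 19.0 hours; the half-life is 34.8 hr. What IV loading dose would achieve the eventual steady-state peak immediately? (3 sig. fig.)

1980 mg

k = ln 2 / 34.8 = 0.01992 hr⁻¹
Accumulation ratio R = 1 / (1 − e^(−kτ)) = 1 / (1 − e^(−0.01992×19.0)) = 1 / (1 − 0.6849) = 3.174
Loading dose = maintenance dose × R = 624 × 3.174 ≈ 1980 mg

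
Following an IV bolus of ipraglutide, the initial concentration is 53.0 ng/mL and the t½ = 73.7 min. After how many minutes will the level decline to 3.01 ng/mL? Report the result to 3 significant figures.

305 minutes

k = ln 2 / 73.7 = 0.009405 min⁻¹
C(t) = C₀ e^(−kt)  ⇒  t = ln(C₀/C) / k
t = ln(53.0/3.01) / 0.009405 = 2.868 / 0.009405 ≈ 305 minutes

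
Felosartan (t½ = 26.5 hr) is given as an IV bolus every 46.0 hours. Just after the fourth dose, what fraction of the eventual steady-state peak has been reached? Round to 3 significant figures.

0.992

k = ln 2 / 26.5 = 0.02616 hr⁻¹
f_n = 1 − e^(−nkτ) = 1 − e^(−4 × 0.02616 × 46.0) = 1 − e^(−4.813) = 1 − 0.008125 ≈ 0.992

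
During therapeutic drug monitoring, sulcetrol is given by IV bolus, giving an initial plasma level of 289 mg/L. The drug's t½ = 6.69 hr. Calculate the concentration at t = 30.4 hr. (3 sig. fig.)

12.4 mg/L

k = ln 2 / 6.69 = 0.1036 hr⁻¹
C(t) = C₀ e^(−kt) = 289 × e^(−0.1036 × 30.4) = 289 × e^(−3.150) = 289 × 0.04286 ≈ 12.4 mg/L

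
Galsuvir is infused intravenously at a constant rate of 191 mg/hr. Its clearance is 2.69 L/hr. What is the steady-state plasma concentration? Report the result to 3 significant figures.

71.0 mg/L

Css = infusion rate / CL = 191 / 2.69 ≈ 71.0 mg/L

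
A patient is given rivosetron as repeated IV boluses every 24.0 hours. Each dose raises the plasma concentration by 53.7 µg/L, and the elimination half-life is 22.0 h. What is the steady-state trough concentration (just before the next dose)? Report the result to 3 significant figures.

k = ln 2 / 22.0 = 0.03151 h⁻¹
Fraction remaining after one interval: e^(−kτ) = e^(−0.03151 × 24.0) = 0.4695
R = 1 / (1 − 0.4695) = 1.885
Css,max = 53.7 × 1.885 = 101.2 µg/L
Css,min = Css,max × e^(−kτ) = 101.2 × 0.4695 ≈ 47.5 µg/L

47.5 µg/L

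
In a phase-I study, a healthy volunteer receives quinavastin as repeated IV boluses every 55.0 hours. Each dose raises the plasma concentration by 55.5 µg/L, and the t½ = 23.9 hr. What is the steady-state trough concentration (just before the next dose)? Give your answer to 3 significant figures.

k = ln 2 / 23.9 = 0.02900 hr⁻¹
Fraction remaining after one interval: e^(−kτ) = e^(−0.02900 × 55.0) = 0.2029
R = 1 / (1 − 0.2029) = 1.255
Css,max = 55.5 × 1.255 = 69.63 µg/L
Css,min = Css,max × e^(−kτ) = 69.63 × 0.2029 ≈ 14.1 µg/L

14.1 µg/L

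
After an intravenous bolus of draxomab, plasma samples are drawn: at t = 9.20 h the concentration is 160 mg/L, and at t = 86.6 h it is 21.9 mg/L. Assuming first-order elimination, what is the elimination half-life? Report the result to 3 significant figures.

k = ln(C₁/C₂) / (t₂ − t₁) = ln(160/21.9) / (86.6 − 9.20)
  = 1.989 / 77.40 = 0.02569 h⁻¹
t½ = ln 2 / k = ln 2 / 0.02569 ≈ 27.0 hours

27.0 hours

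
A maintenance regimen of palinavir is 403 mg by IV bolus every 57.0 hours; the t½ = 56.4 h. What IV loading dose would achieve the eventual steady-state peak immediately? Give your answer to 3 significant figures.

800 mg

k = ln 2 / 56.4 = 0.01229 h⁻¹
Accumulation ratio R = 1 / (1 − e^(−kτ)) = 1 / (1 − e^(−0.01229×57.0)) = 1 / (1 − 0.4963) = 1.985
Loading dose = maintenance dose × R = 403 × 1.985 ≈ 800 mg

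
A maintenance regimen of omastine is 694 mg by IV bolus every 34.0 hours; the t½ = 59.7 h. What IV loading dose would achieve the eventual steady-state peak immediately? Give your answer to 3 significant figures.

k = ln 2 / 59.7 = 0.01161 h⁻¹
Accumulation ratio R = 1 / (1 − e^(−kτ)) = 1 / (1 − e^(−0.01161×34.0)) = 1 / (1 − 0.6738) = 3.066
Loading dose = maintenance dose × R = 694 × 3.066 ≈ 2130 mg

2130 mg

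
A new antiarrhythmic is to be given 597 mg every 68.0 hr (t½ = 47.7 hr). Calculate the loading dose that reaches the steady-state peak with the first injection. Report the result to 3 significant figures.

k = ln 2 / 47.7 = 0.01453 hr⁻¹
Accumulation ratio R = 1 / (1 − e^(−kτ)) = 1 / (1 − e^(−0.01453×68.0)) = 1 / (1 − 0.3723) = 1.593
Loading dose = maintenance dose × R = 597 × 1.593 ≈ 951 mg

951 mg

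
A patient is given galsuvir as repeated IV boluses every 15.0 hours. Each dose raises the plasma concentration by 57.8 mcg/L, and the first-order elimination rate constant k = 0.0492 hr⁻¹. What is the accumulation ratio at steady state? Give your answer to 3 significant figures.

1.92

Fraction remaining after one interval: e^(−kτ) = e^(−0.04920 × 15.0) = 0.4781
R = 1 / (1 − 0.4781) = 1 / 0.5219 ≈ 1.92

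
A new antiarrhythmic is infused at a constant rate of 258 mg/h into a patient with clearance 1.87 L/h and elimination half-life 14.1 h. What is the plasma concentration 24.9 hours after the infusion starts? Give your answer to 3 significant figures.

97.4 mg/L

Css = rate / CL = 258 / 1.87 = 138.0 mg/L
k = ln 2 / 14.1 = 0.04916 h⁻¹
C(t) = Css (1 − e^(−kt)) = 138.0 × (1 − e^(−1.224)) = 138.0 × 0.7060 ≈ 97.4 mg/L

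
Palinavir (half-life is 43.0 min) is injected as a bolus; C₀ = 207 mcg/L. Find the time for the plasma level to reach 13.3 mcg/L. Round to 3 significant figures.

170 minutes

k = ln 2 / 43.0 = 0.01612 min⁻¹
C(t) = C₀ e^(−kt)  ⇒  t = ln(C₀/C) / k
t = ln(207/13.3) / 0.01612 = 2.745 / 0.01612 ≈ 170 minutes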